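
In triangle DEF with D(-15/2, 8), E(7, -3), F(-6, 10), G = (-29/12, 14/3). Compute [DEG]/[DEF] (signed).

1/6

[DEF] = ½·((-15/2)·(-3−10) + 7·(10−8) + (-6)·(8−(-3))) = ½·(195/2 + 14 − 66) = 91/4.
[DEG] = ½·((-15/2)·(-3−(14/3)) + 7·(14/3−8) + (-29/12)·(8−(-3))) = ½·(115/2 − 70/3 − 319/12) = 91/24, so the ratio is (91/24)/(91/4) = 1/6.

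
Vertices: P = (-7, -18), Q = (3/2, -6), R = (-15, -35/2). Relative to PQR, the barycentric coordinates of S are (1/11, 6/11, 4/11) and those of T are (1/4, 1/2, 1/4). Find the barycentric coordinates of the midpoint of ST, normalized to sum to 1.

Since both coordinate triples sum to 1, the midpoint's barycentrics are the componentwise average.
(1/11+1/4)/2 = 15/88; similarly 23/44 and 27/88.

(15/88, 23/44, 27/88)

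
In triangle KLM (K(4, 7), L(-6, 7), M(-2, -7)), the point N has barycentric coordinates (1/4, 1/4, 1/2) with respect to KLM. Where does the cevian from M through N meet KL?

(-1, 7)

Line MN meets KL where the M-coordinate vanishes; zeroing N's M-weight and renormalizing leaves K, L-weights 1/4 : 1/4 → (1/2, 1/2).
So J = (1/2)·K + (1/2)·L = (-1, 7).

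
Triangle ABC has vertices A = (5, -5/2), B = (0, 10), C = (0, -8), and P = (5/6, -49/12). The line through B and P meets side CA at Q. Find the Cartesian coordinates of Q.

Barycentric coordinates of P with respect to ABC: (1/6, 1/6, 2/3).
On side CA the B-coordinate is zero; dropping P's B-weight 1/6 and renormalizing the remaining 2/3 : 1/6 gives weights 4/5, 1/5 on C, A.
Q = (4/5)·(0, -8) + (1/5)·(5, -5/2) = (1, -69/10).

(1, -69/10)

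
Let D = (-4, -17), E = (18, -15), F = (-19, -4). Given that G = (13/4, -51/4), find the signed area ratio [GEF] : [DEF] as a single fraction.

1/4

[DEF] = ½·((-4)·(-15−(-4)) + 18·(-4−(-17)) + (-19)·(-17−(-15))) = ½·(44 + 234 + 38) = 158.
[GEF] = ½·((13/4)·(-15−(-4)) + 18·(-4−(-51/4)) + (-19)·(-51/4−(-15))) = ½·(-143/4 + 315/2 − 171/4) = 79/2, so the ratio is (79/2)/158 = 1/4.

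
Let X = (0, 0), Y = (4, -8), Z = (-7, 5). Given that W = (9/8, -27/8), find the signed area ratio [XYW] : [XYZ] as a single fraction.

1/8

[XYZ] = ½·(0·(-8−5) + 4·(5−0) + (-7)·(0−(-8))) = ½·(0 + 20 − 56) = -18.
[XYW] = ½·(0·(-8−(-27/8)) + 4·(-27/8−0) + (9/8)·(0−(-8))) = ½·(0 − 27/2 + 9) = -9/4, so the ratio is (-9/4)/(-18) = 1/8.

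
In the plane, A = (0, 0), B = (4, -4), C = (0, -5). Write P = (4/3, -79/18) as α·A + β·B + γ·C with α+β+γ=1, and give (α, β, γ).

Signed area of the reference triangle: [ABC] = ½·(0·(-4−(-5)) + 4·(-5−0) + 0·(0−(-4))) = ½·(0 − 20 + 0) = -10.
[PBC] = ½·((4/3)·(-4−(-5)) + 4·(-5−(-79/18)) + 0·(-79/18−(-4))) = ½·(4/3 − 22/9 + 0) = -5/9, so the A-coordinate is (-5/9)/(-10) = 1/18.
[APC] = ½·(0·(-79/18−(-5)) + (4/3)·(-5−0) + 0·(0−(-79/18))) = ½·(0 − 20/3 + 0) = -10/3, so the B-coordinate is 1/3.
[ABP] = ½·(0·(-4−(-79/18)) + 4·(-79/18−0) + (4/3)·(0−(-4))) = ½·(0 − 158/9 + 16/3) = -55/9, so the C-coordinate is 11/18.
Check: 1/18 + 1/3 + 11/18 = 1.

(1/18, 1/3, 11/18)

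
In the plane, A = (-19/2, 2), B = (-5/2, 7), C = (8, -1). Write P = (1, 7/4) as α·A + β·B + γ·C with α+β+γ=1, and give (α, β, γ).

Signed area of the reference triangle: [ABC] = ½·((-19/2)·(7−(-1)) + (-5/2)·(-1−2) + 8·(2−7)) = ½·(-76 + 15/2 − 40) = -217/4.
[PBC] = ½·(1·(7−(-1)) + (-5/2)·(-1−(7/4)) + 8·(7/4−7)) = ½·(8 + 55/8 − 42) = -217/16, so the A-coordinate is (-217/16)/(-217/4) = 1/4.
[APC] = ½·((-19/2)·(7/4−(-1)) + 1·(-1−2) + 8·(2−(7/4))) = ½·(-209/8 − 3 + 2) = -217/16, so the B-coordinate is 1/4.
[ABP] = ½·((-19/2)·(7−(7/4)) + (-5/2)·(7/4−2) + 1·(2−7)) = ½·(-399/8 + 5/8 − 5) = -217/8, so the C-coordinate is 1/2.

(1/4, 1/4, 1/2)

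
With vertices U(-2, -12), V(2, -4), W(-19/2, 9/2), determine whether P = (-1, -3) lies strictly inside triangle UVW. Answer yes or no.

yes

Barycentric coordinates of P: (1/9, 2/3, 2/9).
The three coordinates are positive, positive, positive; a point is interior exactly when all three are positive.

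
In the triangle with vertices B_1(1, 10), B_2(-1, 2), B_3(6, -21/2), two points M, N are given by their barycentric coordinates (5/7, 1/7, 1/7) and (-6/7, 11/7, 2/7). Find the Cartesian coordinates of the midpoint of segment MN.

Barycentric coordinates of the midpoint are the average: (-1/14, 6/7, 3/14).
Converting: (-1/14)·B_1 + (6/7)·B_2 + (3/14)·B_3 = (5/14, -5/4).

(5/14, -5/4)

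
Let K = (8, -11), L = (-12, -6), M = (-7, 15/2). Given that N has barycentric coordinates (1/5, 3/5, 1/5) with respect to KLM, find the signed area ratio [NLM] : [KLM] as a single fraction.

The signed ratio [NLM]/[KLM] equals the barycentric coordinate of N at vertex K, which is 1/5.

1/5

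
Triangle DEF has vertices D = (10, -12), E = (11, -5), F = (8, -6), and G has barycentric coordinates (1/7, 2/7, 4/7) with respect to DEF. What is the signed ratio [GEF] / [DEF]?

The signed ratio [GEF]/[DEF] equals the barycentric coordinate of G at vertex D, which is 1/7.

1/7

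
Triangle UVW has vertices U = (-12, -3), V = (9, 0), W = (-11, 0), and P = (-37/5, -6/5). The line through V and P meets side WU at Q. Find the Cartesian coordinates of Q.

(-23/2, -3/2)

Barycentric coordinates of P with respect to UVW: (2/5, 1/5, 2/5).
On side WU the V-coordinate is zero; dropping P's V-weight 1/5 and renormalizing the remaining 2/5 : 2/5 gives weights 1/2, 1/2 on W, U.
Q = (1/2)·(-11, 0) + (1/2)·(-12, -3) = (-23/2, -3/2).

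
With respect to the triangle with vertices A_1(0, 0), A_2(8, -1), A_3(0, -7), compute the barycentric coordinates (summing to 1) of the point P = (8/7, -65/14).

(3/14, 1/7, 9/14)

Signed area of the reference triangle: [A_1A_2A_3] = ½·(0·(-1−(-7)) + 8·(-7−0) + 0·(0−(-1))) = ½·(0 − 56 + 0) = -28.
[PA_2A_3] = ½·((8/7)·(-1−(-7)) + 8·(-7−(-65/14)) + 0·(-65/14−(-1))) = ½·(48/7 − 132/7 + 0) = -6, so the A_1-coordinate is (-6)/(-28) = 3/14.
[A_1PA_3] = ½·(0·(-65/14−(-7)) + (8/7)·(-7−0) + 0·(0−(-65/14))) = ½·(0 − 8 + 0) = -4, so the A_2-coordinate is 1/7.
[A_1A_2P] = ½·(0·(-1−(-65/14)) + 8·(-65/14−0) + (8/7)·(0−(-1))) = ½·(0 − 260/7 + 8/7) = -18, so the A_3-coordinate is 9/14.
Check: 3/14 + 1/7 + 9/14 = 1.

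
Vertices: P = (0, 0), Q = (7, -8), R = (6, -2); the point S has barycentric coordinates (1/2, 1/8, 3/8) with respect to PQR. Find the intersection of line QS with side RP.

(18/7, -6/7)

Line QS meets RP where the Q-coordinate vanishes; zeroing S's Q-weight and renormalizing leaves R, P-weights 3/8 : 1/2 → (3/7, 4/7).
So T = (3/7)·R + (4/7)·P = (18/7, -6/7).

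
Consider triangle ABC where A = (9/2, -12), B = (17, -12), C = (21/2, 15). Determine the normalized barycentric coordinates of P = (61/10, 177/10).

Signed area of the reference triangle: [ABC] = ½·((9/2)·(-12−15) + 17·(15−(-12)) + (21/2)·(-12−(-12))) = ½·(-243/2 + 459 + 0) = 675/4.
[PBC] = ½·((61/10)·(-12−15) + 17·(15−(177/10)) + (21/2)·(177/10−(-12))) = ½·(-1647/10 − 459/10 + 6237/20) = 405/8, so the A-coordinate is (405/8)/(675/4) = 3/10.
[APC] = ½·((9/2)·(177/10−15) + (61/10)·(15−(-12)) + (21/2)·(-12−(177/10))) = ½·(243/20 + 1647/10 − 6237/20) = -135/2, so the B-coordinate is -2/5.
[ABP] = ½·((9/2)·(-12−(177/10)) + 17·(177/10−(-12)) + (61/10)·(-12−(-12))) = ½·(-2673/20 + 5049/10 + 0) = 1485/8, so the C-coordinate is 11/10.
Check: 3/10 − 2/5 + 11/10 = 1.

(3/10, -2/5, 11/10)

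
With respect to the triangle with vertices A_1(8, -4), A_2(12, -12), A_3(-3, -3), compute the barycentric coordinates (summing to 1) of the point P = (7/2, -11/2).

Signed area of the reference triangle: [A_1A_2A_3] = ½·(8·(-12−(-3)) + 12·(-3−(-4)) + (-3)·(-4−(-12))) = ½·(-72 + 12 − 24) = -42.
[PA_2A_3] = ½·((7/2)·(-12−(-3)) + 12·(-3−(-11/2)) + (-3)·(-11/2−(-12))) = ½·(-63/2 + 30 − 39/2) = -21/2, so the A_1-coordinate is (-21/2)/(-42) = 1/4.
[A_1PA_3] = ½·(8·(-11/2−(-3)) + (7/2)·(-3−(-4)) + (-3)·(-4−(-11/2))) = ½·(-20 + 7/2 − 9/2) = -21/2, so the A_2-coordinate is 1/4.
[A_1A_2P] = ½·(8·(-12−(-11/2)) + 12·(-11/2−(-4)) + (7/2)·(-4−(-12))) = ½·(-52 − 18 + 28) = -21, so the A_3-coordinate is 1/2.

(1/4, 1/4, 1/2)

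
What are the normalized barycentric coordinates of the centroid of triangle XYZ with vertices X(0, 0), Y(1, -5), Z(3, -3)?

(1/3, 1/3, 1/3)

The centroid is the average of the vertices, so each weight is 1/3.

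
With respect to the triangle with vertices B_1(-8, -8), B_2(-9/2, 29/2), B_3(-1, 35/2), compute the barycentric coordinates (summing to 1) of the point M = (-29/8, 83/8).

(1/4, 1/4, 1/2)

Signed area of the reference triangle: [B_1B_2B_3] = ½·((-8)·(29/2−(35/2)) + (-9/2)·(35/2−(-8)) + (-1)·(-8−(29/2))) = ½·(24 − 459/4 + 45/2) = -273/8.
[MB_2B_3] = ½·((-29/8)·(29/2−(35/2)) + (-9/2)·(35/2−(83/8)) + (-1)·(83/8−(29/2))) = ½·(87/8 − 513/16 + 33/8) = -273/32, so the B_1-coordinate is (-273/32)/(-273/8) = 1/4.
[B_1MB_3] = ½·((-8)·(83/8−(35/2)) + (-29/8)·(35/2−(-8)) + (-1)·(-8−(83/8))) = ½·(57 − 1479/16 + 147/8) = -273/32, so the B_2-coordinate is 1/4.
[B_1B_2M] = ½·((-8)·(29/2−(83/8)) + (-9/2)·(83/8−(-8)) + (-29/8)·(-8−(29/2))) = ½·(-33 − 1323/16 + 1305/16) = -273/16, so the B_3-coordinate is 1/2.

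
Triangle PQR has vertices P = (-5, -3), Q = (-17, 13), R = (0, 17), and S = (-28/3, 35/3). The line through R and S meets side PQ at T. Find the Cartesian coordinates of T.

(-14, 9)

Barycentric coordinates of S with respect to PQR: (1/6, 1/2, 1/3).
On side PQ the R-coordinate is zero; dropping S's R-weight 1/3 and renormalizing the remaining 1/6 : 1/2 gives weights 1/4, 3/4 on P, Q.
T = (1/4)·(-5, -3) + (3/4)·(-17, 13) = (-14, 9).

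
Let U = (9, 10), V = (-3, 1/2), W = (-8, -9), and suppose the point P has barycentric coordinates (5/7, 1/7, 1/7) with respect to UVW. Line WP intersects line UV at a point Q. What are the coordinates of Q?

(7, 101/12)

Line WP meets UV where the W-coordinate vanishes; zeroing P's W-weight and renormalizing leaves U, V-weights 5/7 : 1/7 → (5/6, 1/6).
So Q = (5/6)·U + (1/6)·V = (7, 101/12).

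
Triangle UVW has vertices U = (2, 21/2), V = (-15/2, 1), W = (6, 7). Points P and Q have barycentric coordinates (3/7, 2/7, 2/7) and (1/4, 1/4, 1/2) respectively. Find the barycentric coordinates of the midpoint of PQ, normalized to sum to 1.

(19/56, 15/56, 11/28)

Since both coordinate triples sum to 1, the midpoint's barycentrics are the componentwise average.
(3/7+1/4)/2 = 19/56; similarly 15/56 and 11/28.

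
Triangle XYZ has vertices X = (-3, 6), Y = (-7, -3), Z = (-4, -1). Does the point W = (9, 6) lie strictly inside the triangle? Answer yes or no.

no

Barycentric coordinates of W: (-5/19, -84/19, 108/19).
The three coordinates are negative, negative, positive; a point is interior exactly when all three are positive.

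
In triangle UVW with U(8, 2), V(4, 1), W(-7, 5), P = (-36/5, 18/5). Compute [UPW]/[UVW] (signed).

4/5

[UVW] = ½·(8·(1−5) + 4·(5−2) + (-7)·(2−1)) = ½·(-32 + 12 − 7) = -27/2.
[UPW] = ½·(8·(18/5−5) + (-36/5)·(5−2) + (-7)·(2−(18/5))) = ½·(-56/5 − 108/5 + 56/5) = -54/5, so the ratio is (-54/5)/(-27/2) = 4/5.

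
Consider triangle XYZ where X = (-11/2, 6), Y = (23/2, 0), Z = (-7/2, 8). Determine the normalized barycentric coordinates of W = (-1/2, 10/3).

(1, 1/3, -1/3)

Signed area of the reference triangle: [XYZ] = ½·((-11/2)·(0−8) + (23/2)·(8−6) + (-7/2)·(6−0)) = ½·(44 + 23 − 21) = 23.
[WYZ] = ½·((-1/2)·(0−8) + (23/2)·(8−(10/3)) + (-7/2)·(10/3−0)) = ½·(4 + 161/3 − 35/3) = 23, so the X-coordinate is 23/23 = 1.
[XWZ] = ½·((-11/2)·(10/3−8) + (-1/2)·(8−6) + (-7/2)·(6−(10/3))) = ½·(77/3 − 1 − 28/3) = 23/3, so the Y-coordinate is 1/3.
[XYW] = ½·((-11/2)·(0−(10/3)) + (23/2)·(10/3−6) + (-1/2)·(6−0)) = ½·(55/3 − 92/3 − 3) = -23/3, so the Z-coordinate is -1/3.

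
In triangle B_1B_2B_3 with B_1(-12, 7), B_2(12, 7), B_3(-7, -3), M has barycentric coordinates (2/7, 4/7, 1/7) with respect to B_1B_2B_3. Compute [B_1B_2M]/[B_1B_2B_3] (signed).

The signed ratio [B_1B_2M]/[B_1B_2B_3] equals the barycentric coordinate of M at vertex B_3, which is 1/7.

1/7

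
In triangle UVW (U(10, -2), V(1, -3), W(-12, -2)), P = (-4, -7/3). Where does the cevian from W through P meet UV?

Barycentric coordinates of P with respect to UVW: (1/6, 1/3, 1/2).
On side UV the W-coordinate is zero; dropping P's W-weight 1/2 and renormalizing the remaining 1/6 : 1/3 gives weights 1/3, 2/3 on U, V.
Q = (1/3)·(10, -2) + (2/3)·(1, -3) = (4, -8/3).

(4, -8/3)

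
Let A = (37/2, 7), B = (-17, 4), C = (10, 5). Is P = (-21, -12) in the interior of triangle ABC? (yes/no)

no

Barycentric coordinates of P: (-856/91, -165/91, 1112/91).
The three coordinates are negative, negative, positive; a point is interior exactly when all three are positive.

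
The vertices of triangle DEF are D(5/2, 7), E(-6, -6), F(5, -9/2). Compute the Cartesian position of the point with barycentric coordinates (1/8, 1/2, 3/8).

G = (1/8)·D + (1/2)·E + (3/8)·F.
x-coordinate: (1/8)·(5/2) + (1/2)·(-6) + (3/8)·5 = -13/16.
y-coordinate: (1/8)·7 + (1/2)·(-6) + (3/8)·(-9/2) = -61/16.

(-13/16, -61/16)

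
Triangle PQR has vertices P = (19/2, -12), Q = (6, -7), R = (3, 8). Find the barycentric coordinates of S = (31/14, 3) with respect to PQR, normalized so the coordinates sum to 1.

Signed area of the reference triangle: [PQR] = ½·((19/2)·(-7−8) + 6·(8−(-12)) + 3·(-12−(-7))) = ½·(-285/2 + 120 − 15) = -75/4.
[SQR] = ½·((31/14)·(-7−8) + 6·(8−3) + 3·(3−(-7))) = ½·(-465/14 + 30 + 30) = 375/28, so the P-coordinate is (375/28)/(-75/4) = -5/7.
[PSR] = ½·((19/2)·(3−8) + (31/14)·(8−(-12)) + 3·(-12−3)) = ½·(-95/2 + 310/7 − 45) = -675/28, so the Q-coordinate is 9/7.
[PQS] = ½·((19/2)·(-7−3) + 6·(3−(-12)) + (31/14)·(-12−(-7))) = ½·(-95 + 90 − 155/14) = -225/28, so the R-coordinate is 3/7.

(-5/7, 9/7, 3/7)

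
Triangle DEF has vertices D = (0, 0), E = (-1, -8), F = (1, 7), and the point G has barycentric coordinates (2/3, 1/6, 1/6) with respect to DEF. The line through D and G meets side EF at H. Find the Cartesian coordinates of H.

Line DG meets EF where the D-coordinate vanishes; zeroing G's D-weight and renormalizing leaves E, F-weights 1/6 : 1/6 → (1/2, 1/2).
So H = (1/2)·E + (1/2)·F = (0, -1/2).

(0, -1/2)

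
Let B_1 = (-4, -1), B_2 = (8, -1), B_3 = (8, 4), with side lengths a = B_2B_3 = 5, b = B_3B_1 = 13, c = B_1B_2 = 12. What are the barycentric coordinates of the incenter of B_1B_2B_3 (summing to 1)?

The incenter has barycentric coordinates proportional to the opposite side lengths: (5 : 13 : 12).
Normalizing by 5+13+12 = 30 gives (1/6, 13/30, 2/5).

(1/6, 13/30, 2/5)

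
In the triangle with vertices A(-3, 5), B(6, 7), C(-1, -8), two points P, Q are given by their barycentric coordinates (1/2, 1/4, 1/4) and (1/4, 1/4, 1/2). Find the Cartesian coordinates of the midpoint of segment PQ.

Barycentric coordinates of the midpoint are the average: (3/8, 1/4, 3/8).
Converting: (3/8)·A + (1/4)·B + (3/8)·C = (0, 5/8).

(0, 5/8)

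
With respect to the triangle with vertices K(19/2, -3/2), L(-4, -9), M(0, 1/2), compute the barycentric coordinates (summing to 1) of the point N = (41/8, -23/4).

(3/4, 1/2, -1/4)

Signed area of the reference triangle: [KLM] = ½·((19/2)·(-9−(1/2)) + (-4)·(1/2−(-3/2)) + 0·(-3/2−(-9))) = ½·(-361/4 − 8 + 0) = -393/8.
[NLM] = ½·((41/8)·(-9−(1/2)) + (-4)·(1/2−(-23/4)) + 0·(-23/4−(-9))) = ½·(-779/16 − 25 + 0) = -1179/32, so the K-coordinate is (-1179/32)/(-393/8) = 3/4.
[KNM] = ½·((19/2)·(-23/4−(1/2)) + (41/8)·(1/2−(-3/2)) + 0·(-3/2−(-23/4))) = ½·(-475/8 + 41/4 + 0) = -393/16, so the L-coordinate is 1/2.
[KLN] = ½·((19/2)·(-9−(-23/4)) + (-4)·(-23/4−(-3/2)) + (41/8)·(-3/2−(-9))) = ½·(-247/8 + 17 + 615/16) = 393/32, so the M-coordinate is -1/4.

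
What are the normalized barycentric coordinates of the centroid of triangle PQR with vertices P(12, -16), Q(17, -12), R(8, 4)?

The centroid is the average of the vertices, so each weight is 1/3.

(1/3, 1/3, 1/3)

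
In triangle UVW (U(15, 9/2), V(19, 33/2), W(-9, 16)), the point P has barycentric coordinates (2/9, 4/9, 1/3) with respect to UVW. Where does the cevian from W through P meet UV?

Line WP meets UV where the W-coordinate vanishes; zeroing P's W-weight and renormalizing leaves U, V-weights 2/9 : 4/9 → (1/3, 2/3).
So Q = (1/3)·U + (2/3)·V = (53/3, 25/2).

(53/3, 25/2)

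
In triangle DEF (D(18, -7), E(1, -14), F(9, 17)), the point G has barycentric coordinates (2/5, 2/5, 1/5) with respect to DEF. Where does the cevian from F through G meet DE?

(19/2, -21/2)

Line FG meets DE where the F-coordinate vanishes; zeroing G's F-weight and renormalizing leaves D, E-weights 2/5 : 2/5 → (1/2, 1/2).
So H = (1/2)·D + (1/2)·E = (19/2, -21/2).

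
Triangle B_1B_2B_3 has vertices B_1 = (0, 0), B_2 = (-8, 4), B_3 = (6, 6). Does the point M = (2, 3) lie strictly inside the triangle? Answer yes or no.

yes

Barycentric coordinates of M: (17/36, 1/12, 4/9).
The three coordinates are positive, positive, positive; a point is interior exactly when all three are positive.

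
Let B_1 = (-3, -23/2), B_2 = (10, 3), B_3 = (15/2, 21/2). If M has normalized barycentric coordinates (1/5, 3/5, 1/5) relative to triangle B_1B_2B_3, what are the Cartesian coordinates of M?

(69/10, 8/5)

M = (1/5)·B_1 + (3/5)·B_2 + (1/5)·B_3.
x-coordinate: (1/5)·(-3) + (3/5)·10 + (1/5)·(15/2) = 69/10.
y-coordinate: (1/5)·(-23/2) + (3/5)·3 + (1/5)·(21/2) = 8/5.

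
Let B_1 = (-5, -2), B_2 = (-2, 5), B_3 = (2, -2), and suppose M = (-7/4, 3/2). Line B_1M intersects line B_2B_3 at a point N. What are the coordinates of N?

(-2/3, 8/3)

Barycentric coordinates of M with respect to B_1B_2B_3: (1/4, 1/2, 1/4).
On side B_2B_3 the B_1-coordinate is zero; dropping M's B_1-weight 1/4 and renormalizing the remaining 1/2 : 1/4 gives weights 2/3, 1/3 on B_2, B_3.
N = (2/3)·(-2, 5) + (1/3)·(2, -2) = (-2/3, 8/3).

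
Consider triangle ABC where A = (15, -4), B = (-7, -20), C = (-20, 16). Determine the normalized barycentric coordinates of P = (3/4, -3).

(1/2, 1/4, 1/4)

Signed area of the reference triangle: [ABC] = ½·(15·(-20−16) + (-7)·(16−(-4)) + (-20)·(-4−(-20))) = ½·(-540 − 140 − 320) = -500.
[PBC] = ½·((3/4)·(-20−16) + (-7)·(16−(-3)) + (-20)·(-3−(-20))) = ½·(-27 − 133 − 340) = -250, so the A-coordinate is (-250)/(-500) = 1/2.
[APC] = ½·(15·(-3−16) + (3/4)·(16−(-4)) + (-20)·(-4−(-3))) = ½·(-285 + 15 + 20) = -125, so the B-coordinate is 1/4.
[ABP] = ½·(15·(-20−(-3)) + (-7)·(-3−(-4)) + (3/4)·(-4−(-20))) = ½·(-255 − 7 + 12) = -125, so the C-coordinate is 1/4.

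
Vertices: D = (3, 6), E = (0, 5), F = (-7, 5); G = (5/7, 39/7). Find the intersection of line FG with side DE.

Barycentric coordinates of G with respect to DEF: (4/7, 2/7, 1/7).
On side DE the F-coordinate is zero; dropping G's F-weight 1/7 and renormalizing the remaining 4/7 : 2/7 gives weights 2/3, 1/3 on D, E.
H = (2/3)·(3, 6) + (1/3)·(0, 5) = (2, 17/3).

(2, 17/3)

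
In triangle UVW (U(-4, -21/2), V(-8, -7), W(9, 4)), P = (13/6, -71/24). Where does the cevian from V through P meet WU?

Barycentric coordinates of P with respect to UVW: (5/12, 1/12, 1/2).
On side WU the V-coordinate is zero; dropping P's V-weight 1/12 and renormalizing the remaining 1/2 : 5/12 gives weights 6/11, 5/11 on W, U.
Q = (6/11)·(9, 4) + (5/11)·(-4, -21/2) = (34/11, -57/22).

(34/11, -57/22)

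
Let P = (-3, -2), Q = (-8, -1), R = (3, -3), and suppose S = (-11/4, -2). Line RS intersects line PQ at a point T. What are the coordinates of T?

Barycentric coordinates of S with respect to PQR: (1/2, 1/4, 1/4).
On side PQ the R-coordinate is zero; dropping S's R-weight 1/4 and renormalizing the remaining 1/2 : 1/4 gives weights 2/3, 1/3 on P, Q.
T = (2/3)·(-3, -2) + (1/3)·(-8, -1) = (-14/3, -5/3).

(-14/3, -5/3)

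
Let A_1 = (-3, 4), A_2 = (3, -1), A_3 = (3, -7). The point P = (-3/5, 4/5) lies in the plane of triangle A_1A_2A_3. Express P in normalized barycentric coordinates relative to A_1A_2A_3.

Signed area of the reference triangle: [A_1A_2A_3] = ½·((-3)·(-1−(-7)) + 3·(-7−4) + 3·(4−(-1))) = ½·(-18 − 33 + 15) = -18.
[PA_2A_3] = ½·((-3/5)·(-1−(-7)) + 3·(-7−(4/5)) + 3·(4/5−(-1))) = ½·(-18/5 − 117/5 + 27/5) = -54/5, so the A_1-coordinate is (-54/5)/(-18) = 3/5.
[A_1PA_3] = ½·((-3)·(4/5−(-7)) + (-3/5)·(-7−4) + 3·(4−(4/5))) = ½·(-117/5 + 33/5 + 48/5) = -18/5, so the A_2-coordinate is 1/5.
[A_1A_2P] = ½·((-3)·(-1−(4/5)) + 3·(4/5−4) + (-3/5)·(4−(-1))) = ½·(27/5 − 48/5 − 3) = -18/5, so the A_3-coordinate is 1/5.

(3/5, 1/5, 1/5)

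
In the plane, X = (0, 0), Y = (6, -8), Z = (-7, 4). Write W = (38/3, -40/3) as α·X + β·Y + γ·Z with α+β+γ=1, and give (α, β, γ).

(1/3, 4/3, -2/3)

Signed area of the reference triangle: [XYZ] = ½·(0·(-8−4) + 6·(4−0) + (-7)·(0−(-8))) = ½·(0 + 24 − 56) = -16.
[WYZ] = ½·((38/3)·(-8−4) + 6·(4−(-40/3)) + (-7)·(-40/3−(-8))) = ½·(-152 + 104 + 112/3) = -16/3, so the X-coordinate is (-16/3)/(-16) = 1/3.
[XWZ] = ½·(0·(-40/3−4) + (38/3)·(4−0) + (-7)·(0−(-40/3))) = ½·(0 + 152/3 − 280/3) = -64/3, so the Y-coordinate is 4/3.
[XYW] = ½·(0·(-8−(-40/3)) + 6·(-40/3−0) + (38/3)·(0−(-8))) = ½·(0 − 80 + 304/3) = 32/3, so the Z-coordinate is -2/3.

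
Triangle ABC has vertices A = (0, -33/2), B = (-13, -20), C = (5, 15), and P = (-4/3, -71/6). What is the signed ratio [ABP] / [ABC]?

[ABC] = ½·(0·(-20−15) + (-13)·(15−(-33/2)) + 5·(-33/2−(-20))) = ½·(0 − 819/2 + 35/2) = -196.
[ABP] = ½·(0·(-20−(-71/6)) + (-13)·(-71/6−(-33/2)) + (-4/3)·(-33/2−(-20))) = ½·(0 − 182/3 − 14/3) = -98/3, so the ratio is (-98/3)/(-196) = 1/6.

1/6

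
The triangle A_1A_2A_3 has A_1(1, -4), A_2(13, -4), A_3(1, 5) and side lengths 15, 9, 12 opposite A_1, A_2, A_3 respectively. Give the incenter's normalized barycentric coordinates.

The incenter has barycentric coordinates proportional to the opposite side lengths: (15 : 9 : 12).
Normalizing by 15+9+12 = 36 gives (5/12, 1/4, 1/3).

(5/12, 1/4, 1/3)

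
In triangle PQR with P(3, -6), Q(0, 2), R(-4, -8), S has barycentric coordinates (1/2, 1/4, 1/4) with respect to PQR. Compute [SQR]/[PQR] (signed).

The signed ratio [SQR]/[PQR] equals the barycentric coordinate of S at vertex P, which is 1/2.

1/2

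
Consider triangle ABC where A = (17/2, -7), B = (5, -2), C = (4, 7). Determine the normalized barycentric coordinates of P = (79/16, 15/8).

(1/8, 3/8, 1/2)

Signed area of the reference triangle: [ABC] = ½·((17/2)·(-2−7) + 5·(7−(-7)) + 4·(-7−(-2))) = ½·(-153/2 + 70 − 20) = -53/4.
[PBC] = ½·((79/16)·(-2−7) + 5·(7−(15/8)) + 4·(15/8−(-2))) = ½·(-711/16 + 205/8 + 31/2) = -53/32, so the A-coordinate is (-53/32)/(-53/4) = 1/8.
[APC] = ½·((17/2)·(15/8−7) + (79/16)·(7−(-7)) + 4·(-7−(15/8))) = ½·(-697/16 + 553/8 − 71/2) = -159/32, so the B-coordinate is 3/8.
[ABP] = ½·((17/2)·(-2−(15/8)) + 5·(15/8−(-7)) + (79/16)·(-7−(-2))) = ½·(-527/16 + 355/8 − 395/16) = -53/8, so the C-coordinate is 1/2.
Check: 1/8 + 3/8 + 1/2 = 1.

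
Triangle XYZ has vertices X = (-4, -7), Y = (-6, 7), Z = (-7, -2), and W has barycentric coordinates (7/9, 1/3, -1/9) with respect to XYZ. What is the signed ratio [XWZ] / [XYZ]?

1/3

The signed ratio [XWZ]/[XYZ] equals the barycentric coordinate of W at vertex Y, which is 1/3.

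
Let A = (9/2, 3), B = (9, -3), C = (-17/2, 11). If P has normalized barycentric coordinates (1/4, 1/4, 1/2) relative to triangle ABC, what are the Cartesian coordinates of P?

P = (1/4)·A + (1/4)·B + (1/2)·C.
x-coordinate: (1/4)·(9/2) + (1/4)·9 + (1/2)·(-17/2) = -7/8.
y-coordinate: (1/4)·3 + (1/4)·(-3) + (1/2)·11 = 11/2.

(-7/8, 11/2)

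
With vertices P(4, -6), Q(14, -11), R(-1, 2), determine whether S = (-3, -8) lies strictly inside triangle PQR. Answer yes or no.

no

Barycentric coordinates of S: (16/5, -6/5, -1).
The three coordinates are positive, negative, negative; a point is interior exactly when all three are positive.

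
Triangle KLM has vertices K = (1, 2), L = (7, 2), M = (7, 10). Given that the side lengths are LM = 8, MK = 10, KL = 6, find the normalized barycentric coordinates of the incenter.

The incenter has barycentric coordinates proportional to the opposite side lengths: (8 : 10 : 6).
Normalizing by 8+10+6 = 24 gives (1/3, 5/12, 1/4).

(1/3, 5/12, 1/4)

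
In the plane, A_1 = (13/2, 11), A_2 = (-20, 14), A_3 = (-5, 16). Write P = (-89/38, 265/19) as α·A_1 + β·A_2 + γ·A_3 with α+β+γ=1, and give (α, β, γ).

Signed area of the reference triangle: [A_1A_2A_3] = ½·((13/2)·(14−16) + (-20)·(16−11) + (-5)·(11−14)) = ½·(-13 − 100 + 15) = -49.
[PA_2A_3] = ½·((-89/38)·(14−16) + (-20)·(16−(265/19)) + (-5)·(265/19−14)) = ½·(89/19 − 780/19 + 5/19) = -343/19, so the A_1-coordinate is (-343/19)/(-49) = 7/19.
[A_1PA_3] = ½·((13/2)·(265/19−16) + (-89/38)·(16−11) + (-5)·(11−(265/19))) = ½·(-507/38 − 445/38 + 280/19) = -98/19, so the A_2-coordinate is 2/19.
[A_1A_2P] = ½·((13/2)·(14−(265/19)) + (-20)·(265/19−11) + (-89/38)·(11−14)) = ½·(13/38 − 1120/19 + 267/38) = -490/19, so the A_3-coordinate is 10/19.

(7/19, 2/19, 10/19)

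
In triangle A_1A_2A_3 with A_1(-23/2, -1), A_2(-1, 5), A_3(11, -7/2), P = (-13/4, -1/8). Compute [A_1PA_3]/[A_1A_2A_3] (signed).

1/4

[A_1A_2A_3] = ½·((-23/2)·(5−(-7/2)) + (-1)·(-7/2−(-1)) + 11·(-1−5)) = ½·(-391/4 + 5/2 − 66) = -645/8.
[A_1PA_3] = ½·((-23/2)·(-1/8−(-7/2)) + (-13/4)·(-7/2−(-1)) + 11·(-1−(-1/8))) = ½·(-621/16 + 65/8 − 77/8) = -645/32, so the ratio is (-645/32)/(-645/8) = 1/4.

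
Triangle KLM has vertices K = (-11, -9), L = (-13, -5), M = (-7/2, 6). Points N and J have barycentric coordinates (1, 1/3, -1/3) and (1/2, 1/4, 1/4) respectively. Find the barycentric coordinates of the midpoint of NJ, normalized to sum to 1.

(3/4, 7/24, -1/24)

Since both coordinate triples sum to 1, the midpoint's barycentrics are the componentwise average.
(1+1/2)/2 = 3/4; similarly 7/24 and -1/24.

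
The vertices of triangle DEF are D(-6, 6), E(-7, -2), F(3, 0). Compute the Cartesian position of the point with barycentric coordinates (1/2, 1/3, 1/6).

G = (1/2)·D + (1/3)·E + (1/6)·F.
x-coordinate: (1/2)·(-6) + (1/3)·(-7) + (1/6)·3 = -29/6.
y-coordinate: (1/2)·6 + (1/3)·(-2) + (1/6)·0 = 7/3.

(-29/6, 7/3)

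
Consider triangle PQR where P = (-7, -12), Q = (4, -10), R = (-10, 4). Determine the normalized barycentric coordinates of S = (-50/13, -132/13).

Signed area of the reference triangle: [PQR] = ½·((-7)·(-10−4) + 4·(4−(-12)) + (-10)·(-12−(-10))) = ½·(98 + 64 + 20) = 91.
[SQR] = ½·((-50/13)·(-10−4) + 4·(4−(-132/13)) + (-10)·(-132/13−(-10))) = ½·(700/13 + 736/13 + 20/13) = 56, so the P-coordinate is 56/91 = 8/13.
[PSR] = ½·((-7)·(-132/13−4) + (-50/13)·(4−(-12)) + (-10)·(-12−(-132/13))) = ½·(1288/13 − 800/13 + 240/13) = 28, so the Q-coordinate is 4/13.
[PQS] = ½·((-7)·(-10−(-132/13)) + 4·(-132/13−(-12)) + (-50/13)·(-12−(-10))) = ½·(-14/13 + 96/13 + 100/13) = 7, so the R-coordinate is 1/13.

(8/13, 4/13, 1/13)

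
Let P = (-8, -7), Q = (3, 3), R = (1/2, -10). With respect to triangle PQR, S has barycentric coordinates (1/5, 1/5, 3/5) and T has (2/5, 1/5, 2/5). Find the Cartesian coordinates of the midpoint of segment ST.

Barycentric coordinates of the midpoint are the average: (3/10, 1/5, 1/2).
Converting: (3/10)·P + (1/5)·Q + (1/2)·R = (-31/20, -13/2).

(-31/20, -13/2)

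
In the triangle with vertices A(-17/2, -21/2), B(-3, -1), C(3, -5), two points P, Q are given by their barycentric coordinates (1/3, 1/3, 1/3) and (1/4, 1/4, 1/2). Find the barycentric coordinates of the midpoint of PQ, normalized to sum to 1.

(7/24, 7/24, 5/12)

Since both coordinate triples sum to 1, the midpoint's barycentrics are the componentwise average.
(1/3+1/4)/2 = 7/24; similarly 7/24 and 5/12.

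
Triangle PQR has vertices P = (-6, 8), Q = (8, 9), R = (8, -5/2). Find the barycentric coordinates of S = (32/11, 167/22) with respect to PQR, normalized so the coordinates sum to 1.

(4/11, 6/11, 1/11)

Signed area of the reference triangle: [PQR] = ½·((-6)·(9−(-5/2)) + 8·(-5/2−8) + 8·(8−9)) = ½·(-69 − 84 − 8) = -161/2.
[SQR] = ½·((32/11)·(9−(-5/2)) + 8·(-5/2−(167/22)) + 8·(167/22−9)) = ½·(368/11 − 888/11 − 124/11) = -322/11, so the P-coordinate is (-322/11)/(-161/2) = 4/11.
[PSR] = ½·((-6)·(167/22−(-5/2)) + (32/11)·(-5/2−8) + 8·(8−(167/22))) = ½·(-666/11 − 336/11 + 36/11) = -483/11, so the Q-coordinate is 6/11.
[PQS] = ½·((-6)·(9−(167/22)) + 8·(167/22−8) + (32/11)·(8−9)) = ½·(-93/11 − 36/11 − 32/11) = -161/22, so the R-coordinate is 1/11.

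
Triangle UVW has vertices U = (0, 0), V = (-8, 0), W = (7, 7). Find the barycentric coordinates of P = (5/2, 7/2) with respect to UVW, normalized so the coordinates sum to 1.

Signed area of the reference triangle: [UVW] = ½·(0·(0−7) + (-8)·(7−0) + 7·(0−0)) = ½·(0 − 56 + 0) = -28.
[PVW] = ½·((5/2)·(0−7) + (-8)·(7−(7/2)) + 7·(7/2−0)) = ½·(-35/2 − 28 + 49/2) = -21/2, so the U-coordinate is (-21/2)/(-28) = 3/8.
[UPW] = ½·(0·(7/2−7) + (5/2)·(7−0) + 7·(0−(7/2))) = ½·(0 + 35/2 − 49/2) = -7/2, so the V-coordinate is 1/8.
[UVP] = ½·(0·(0−(7/2)) + (-8)·(7/2−0) + (5/2)·(0−0)) = ½·(0 − 28 + 0) = -14, so the W-coordinate is 1/2.
Check: 3/8 + 1/8 + 1/2 = 1.

(3/8, 1/8, 1/2)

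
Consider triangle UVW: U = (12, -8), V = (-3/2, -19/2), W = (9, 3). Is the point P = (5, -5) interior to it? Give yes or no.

yes

Barycentric coordinates of P: (2/9, 4/9, 1/3).
The three coordinates are positive, positive, positive; a point is interior exactly when all three are positive.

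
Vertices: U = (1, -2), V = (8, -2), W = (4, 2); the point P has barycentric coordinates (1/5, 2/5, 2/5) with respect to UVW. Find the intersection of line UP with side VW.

(6, 0)

Line UP meets VW where the U-coordinate vanishes; zeroing P's U-weight and renormalizing leaves V, W-weights 2/5 : 2/5 → (1/2, 1/2).
So Q = (1/2)·V + (1/2)·W = (6, 0).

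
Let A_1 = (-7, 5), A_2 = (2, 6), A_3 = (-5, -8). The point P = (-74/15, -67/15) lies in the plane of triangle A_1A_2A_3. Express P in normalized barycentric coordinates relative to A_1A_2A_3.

Signed area of the reference triangle: [A_1A_2A_3] = ½·((-7)·(6−(-8)) + 2·(-8−5) + (-5)·(5−6)) = ½·(-98 − 26 + 5) = -119/2.
[PA_2A_3] = ½·((-74/15)·(6−(-8)) + 2·(-8−(-67/15)) + (-5)·(-67/15−6)) = ½·(-1036/15 − 106/15 + 157/3) = -119/10, so the A_1-coordinate is (-119/10)/(-119/2) = 1/5.
[A_1PA_3] = ½·((-7)·(-67/15−(-8)) + (-74/15)·(-8−5) + (-5)·(5−(-67/15))) = ½·(-371/15 + 962/15 − 142/3) = -119/30, so the A_2-coordinate is 1/15.
[A_1A_2P] = ½·((-7)·(6−(-67/15)) + 2·(-67/15−5) + (-74/15)·(5−6)) = ½·(-1099/15 − 284/15 + 74/15) = -1309/30, so the A_3-coordinate is 11/15.

(1/5, 1/15, 11/15)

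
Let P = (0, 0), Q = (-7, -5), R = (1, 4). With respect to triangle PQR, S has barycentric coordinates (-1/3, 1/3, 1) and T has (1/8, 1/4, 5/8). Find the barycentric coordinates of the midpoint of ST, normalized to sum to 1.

Since both coordinate triples sum to 1, the midpoint's barycentrics are the componentwise average.
(-1/3+1/8)/2 = -5/48; similarly 7/24 and 13/16.

(-5/48, 7/24, 13/16)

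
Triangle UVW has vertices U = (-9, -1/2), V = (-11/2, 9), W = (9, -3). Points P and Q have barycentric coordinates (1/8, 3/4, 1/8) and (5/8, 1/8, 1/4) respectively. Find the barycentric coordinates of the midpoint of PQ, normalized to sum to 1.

(3/8, 7/16, 3/16)

Since both coordinate triples sum to 1, the midpoint's barycentrics are the componentwise average.
(1/8+5/8)/2 = 3/8; similarly 7/16 and 3/16.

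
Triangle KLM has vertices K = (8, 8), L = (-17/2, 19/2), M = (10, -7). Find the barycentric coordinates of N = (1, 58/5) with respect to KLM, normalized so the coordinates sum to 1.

Signed area of the reference triangle: [KLM] = ½·(8·(19/2−(-7)) + (-17/2)·(-7−8) + 10·(8−(19/2))) = ½·(132 + 255/2 − 15) = 489/4.
[NLM] = ½·(1·(19/2−(-7)) + (-17/2)·(-7−(58/5)) + 10·(58/5−(19/2))) = ½·(33/2 + 1581/10 + 21) = 489/5, so the K-coordinate is (489/5)/(489/4) = 4/5.
[KNM] = ½·(8·(58/5−(-7)) + 1·(-7−8) + 10·(8−(58/5))) = ½·(744/5 − 15 − 36) = 489/10, so the L-coordinate is 2/5.
[KLN] = ½·(8·(19/2−(58/5)) + (-17/2)·(58/5−8) + 1·(8−(19/2))) = ½·(-84/5 − 153/5 − 3/2) = -489/20, so the M-coordinate is -1/5.

(4/5, 2/5, -1/5)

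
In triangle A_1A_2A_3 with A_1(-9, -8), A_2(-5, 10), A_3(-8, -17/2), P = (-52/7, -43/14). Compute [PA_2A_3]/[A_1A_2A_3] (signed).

2/7

[A_1A_2A_3] = ½·((-9)·(10−(-17/2)) + (-5)·(-17/2−(-8)) + (-8)·(-8−10)) = ½·(-333/2 + 5/2 + 144) = -10.
[PA_2A_3] = ½·((-52/7)·(10−(-17/2)) + (-5)·(-17/2−(-43/14)) + (-8)·(-43/14−10)) = ½·(-962/7 + 190/7 + 732/7) = -20/7, so the ratio is (-20/7)/(-10) = 2/7.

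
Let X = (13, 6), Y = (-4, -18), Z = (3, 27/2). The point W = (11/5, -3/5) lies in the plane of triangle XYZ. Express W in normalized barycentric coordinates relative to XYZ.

Signed area of the reference triangle: [XYZ] = ½·(13·(-18−(27/2)) + (-4)·(27/2−6) + 3·(6−(-18))) = ½·(-819/2 − 30 + 72) = -735/4.
[WYZ] = ½·((11/5)·(-18−(27/2)) + (-4)·(27/2−(-3/5)) + 3·(-3/5−(-18))) = ½·(-693/10 − 282/5 + 261/5) = -147/4, so the X-coordinate is (-147/4)/(-735/4) = 1/5.
[XWZ] = ½·(13·(-3/5−(27/2)) + (11/5)·(27/2−6) + 3·(6−(-3/5))) = ½·(-1833/10 + 33/2 + 99/5) = -147/2, so the Y-coordinate is 2/5.
[XYW] = ½·(13·(-18−(-3/5)) + (-4)·(-3/5−6) + (11/5)·(6−(-18))) = ½·(-1131/5 + 132/5 + 264/5) = -147/2, so the Z-coordinate is 2/5.

(1/5, 2/5, 2/5)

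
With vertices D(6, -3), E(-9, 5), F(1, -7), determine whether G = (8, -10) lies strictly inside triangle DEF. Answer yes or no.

Barycentric coordinates of G: (27/50, -43/100, 89/100).
The three coordinates are positive, negative, positive; a point is interior exactly when all three are positive.

no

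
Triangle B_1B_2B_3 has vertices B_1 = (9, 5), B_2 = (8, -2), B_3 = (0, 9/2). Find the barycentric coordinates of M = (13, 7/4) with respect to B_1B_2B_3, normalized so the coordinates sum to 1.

Signed area of the reference triangle: [B_1B_2B_3] = ½·(9·(-2−(9/2)) + 8·(9/2−5) + 0·(5−(-2))) = ½·(-117/2 − 4 + 0) = -125/4.
[MB_2B_3] = ½·(13·(-2−(9/2)) + 8·(9/2−(7/4)) + 0·(7/4−(-2))) = ½·(-169/2 + 22 + 0) = -125/4, so the B_1-coordinate is (-125/4)/(-125/4) = 1.
[B_1MB_3] = ½·(9·(7/4−(9/2)) + 13·(9/2−5) + 0·(5−(7/4))) = ½·(-99/4 − 13/2 + 0) = -125/8, so the B_2-coordinate is 1/2.
[B_1B_2M] = ½·(9·(-2−(7/4)) + 8·(7/4−5) + 13·(5−(-2))) = ½·(-135/4 − 26 + 91) = 125/8, so the B_3-coordinate is -1/2.

(1, 1/2, -1/2)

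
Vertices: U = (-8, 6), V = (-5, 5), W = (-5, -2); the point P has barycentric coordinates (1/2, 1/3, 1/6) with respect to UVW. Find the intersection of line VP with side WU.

(-29/4, 4)

Line VP meets WU where the V-coordinate vanishes; zeroing P's V-weight and renormalizing leaves W, U-weights 1/6 : 1/2 → (1/4, 3/4).
So Q = (1/4)·W + (3/4)·U = (-29/4, 4).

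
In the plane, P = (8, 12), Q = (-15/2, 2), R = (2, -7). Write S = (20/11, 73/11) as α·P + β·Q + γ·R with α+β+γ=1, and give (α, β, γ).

Signed area of the reference triangle: [PQR] = ½·(8·(2−(-7)) + (-15/2)·(-7−12) + 2·(12−2)) = ½·(72 + 285/2 + 20) = 469/4.
[SQR] = ½·((20/11)·(2−(-7)) + (-15/2)·(-7−(73/11)) + 2·(73/11−2)) = ½·(180/11 + 1125/11 + 102/11) = 1407/22, so the P-coordinate is (1407/22)/(469/4) = 6/11.
[PSR] = ½·(8·(73/11−(-7)) + (20/11)·(-7−12) + 2·(12−(73/11))) = ½·(1200/11 − 380/11 + 118/11) = 469/11, so the Q-coordinate is 4/11.
[PQS] = ½·(8·(2−(73/11)) + (-15/2)·(73/11−12) + (20/11)·(12−2)) = ½·(-408/11 + 885/22 + 200/11) = 469/44, so the R-coordinate is 1/11.

(6/11, 4/11, 1/11)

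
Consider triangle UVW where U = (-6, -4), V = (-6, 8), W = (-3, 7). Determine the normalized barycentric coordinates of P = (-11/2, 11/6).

Signed area of the reference triangle: [UVW] = ½·((-6)·(8−7) + (-6)·(7−(-4)) + (-3)·(-4−8)) = ½·(-6 − 66 + 36) = -18.
[PVW] = ½·((-11/2)·(8−7) + (-6)·(7−(11/6)) + (-3)·(11/6−8)) = ½·(-11/2 − 31 + 37/2) = -9, so the U-coordinate is (-9)/(-18) = 1/2.
[UPW] = ½·((-6)·(11/6−7) + (-11/2)·(7−(-4)) + (-3)·(-4−(11/6))) = ½·(31 − 121/2 + 35/2) = -6, so the V-coordinate is 1/3.
[UVP] = ½·((-6)·(8−(11/6)) + (-6)·(11/6−(-4)) + (-11/2)·(-4−8)) = ½·(-37 − 35 + 66) = -3, so the W-coordinate is 1/6.
Check: 1/2 + 1/3 + 1/6 = 1.

(1/2, 1/3, 1/6)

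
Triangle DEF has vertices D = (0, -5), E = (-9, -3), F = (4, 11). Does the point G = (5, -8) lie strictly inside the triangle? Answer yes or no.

no

Barycentric coordinates of G: (261/152, -23/38, -17/152).
The three coordinates are positive, negative, negative; a point is interior exactly when all three are positive.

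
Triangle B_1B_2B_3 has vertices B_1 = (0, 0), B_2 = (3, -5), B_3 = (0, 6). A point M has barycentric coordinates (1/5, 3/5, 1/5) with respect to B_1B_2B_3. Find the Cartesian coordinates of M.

M = (1/5)·B_1 + (3/5)·B_2 + (1/5)·B_3.
x-coordinate: (1/5)·0 + (3/5)·3 + (1/5)·0 = 9/5.
y-coordinate: (1/5)·0 + (3/5)·(-5) + (1/5)·6 = -9/5.

(9/5, -9/5)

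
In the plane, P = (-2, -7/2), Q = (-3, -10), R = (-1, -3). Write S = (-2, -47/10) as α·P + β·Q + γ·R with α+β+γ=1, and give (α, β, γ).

(3/5, 1/5, 1/5)

Signed area of the reference triangle: [PQR] = ½·((-2)·(-10−(-3)) + (-3)·(-3−(-7/2)) + (-1)·(-7/2−(-10))) = ½·(14 − 3/2 − 13/2) = 3.
[SQR] = ½·((-2)·(-10−(-3)) + (-3)·(-3−(-47/10)) + (-1)·(-47/10−(-10))) = ½·(14 − 51/10 − 53/10) = 9/5, so the P-coordinate is (9/5)/3 = 3/5.
[PSR] = ½·((-2)·(-47/10−(-3)) + (-2)·(-3−(-7/2)) + (-1)·(-7/2−(-47/10))) = ½·(17/5 − 1 − 6/5) = 3/5, so the Q-coordinate is 1/5.
[PQS] = ½·((-2)·(-10−(-47/10)) + (-3)·(-47/10−(-7/2)) + (-2)·(-7/2−(-10))) = ½·(53/5 + 18/5 − 13) = 3/5, so the R-coordinate is 1/5.
Check: 3/5 + 1/5 + 1/5 = 1.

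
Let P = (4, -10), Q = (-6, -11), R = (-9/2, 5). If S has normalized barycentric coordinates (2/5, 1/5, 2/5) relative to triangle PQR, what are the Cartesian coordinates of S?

S = (2/5)·P + (1/5)·Q + (2/5)·R.
x-coordinate: (2/5)·4 + (1/5)·(-6) + (2/5)·(-9/2) = -7/5.
y-coordinate: (2/5)·(-10) + (1/5)·(-11) + (2/5)·5 = -21/5.

(-7/5, -21/5)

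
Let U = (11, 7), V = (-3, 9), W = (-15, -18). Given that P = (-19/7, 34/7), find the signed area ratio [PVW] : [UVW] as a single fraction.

1/7

[UVW] = ½·(11·(9−(-18)) + (-3)·(-18−7) + (-15)·(7−9)) = ½·(297 + 75 + 30) = 201.
[PVW] = ½·((-19/7)·(9−(-18)) + (-3)·(-18−(34/7)) + (-15)·(34/7−9)) = ½·(-513/7 + 480/7 + 435/7) = 201/7, so the ratio is (201/7)/201 = 1/7.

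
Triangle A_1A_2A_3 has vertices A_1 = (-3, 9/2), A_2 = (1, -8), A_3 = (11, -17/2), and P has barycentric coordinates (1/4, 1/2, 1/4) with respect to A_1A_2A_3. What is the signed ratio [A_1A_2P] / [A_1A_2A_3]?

1/4

The signed ratio [A_1A_2P]/[A_1A_2A_3] equals the barycentric coordinate of P at vertex A_3, which is 1/4.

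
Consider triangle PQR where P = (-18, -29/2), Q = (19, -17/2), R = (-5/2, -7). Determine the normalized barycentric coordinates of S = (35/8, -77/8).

(1/4, 1/2, 1/4)

Signed area of the reference triangle: [PQR] = ½·((-18)·(-17/2−(-7)) + 19·(-7−(-29/2)) + (-5/2)·(-29/2−(-17/2))) = ½·(27 + 285/2 + 15) = 369/4.
[SQR] = ½·((35/8)·(-17/2−(-7)) + 19·(-7−(-77/8)) + (-5/2)·(-77/8−(-17/2))) = ½·(-105/16 + 399/8 + 45/16) = 369/16, so the P-coordinate is (369/16)/(369/4) = 1/4.
[PSR] = ½·((-18)·(-77/8−(-7)) + (35/8)·(-7−(-29/2)) + (-5/2)·(-29/2−(-77/8))) = ½·(189/4 + 525/16 + 195/16) = 369/8, so the Q-coordinate is 1/2.
[PQS] = ½·((-18)·(-17/2−(-77/8)) + 19·(-77/8−(-29/2)) + (35/8)·(-29/2−(-17/2))) = ½·(-81/4 + 741/8 − 105/4) = 369/16, so the R-coordinate is 1/4.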